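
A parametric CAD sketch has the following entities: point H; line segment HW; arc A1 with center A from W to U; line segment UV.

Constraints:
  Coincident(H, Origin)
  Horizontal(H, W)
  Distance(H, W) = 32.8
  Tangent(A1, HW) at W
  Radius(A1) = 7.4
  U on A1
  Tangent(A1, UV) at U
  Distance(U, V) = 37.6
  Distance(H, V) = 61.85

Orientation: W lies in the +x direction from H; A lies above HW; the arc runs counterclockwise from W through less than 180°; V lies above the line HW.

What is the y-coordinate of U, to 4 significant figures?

6.811

Checks: |AU| = 7.400 ✓; ∠(AU, UV) = 90.00° ✓; |UV| = 37.60 ✓; |HV| = 61.85 ✓.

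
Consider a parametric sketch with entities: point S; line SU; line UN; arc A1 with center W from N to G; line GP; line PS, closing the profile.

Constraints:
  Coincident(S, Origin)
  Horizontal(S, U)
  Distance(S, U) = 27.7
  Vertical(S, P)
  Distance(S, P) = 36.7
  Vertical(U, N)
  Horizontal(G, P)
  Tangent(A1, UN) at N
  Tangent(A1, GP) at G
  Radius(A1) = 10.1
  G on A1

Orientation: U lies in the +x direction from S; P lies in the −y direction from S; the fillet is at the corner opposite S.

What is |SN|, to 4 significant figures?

38.40

S is at the origin; S and U share the same y with |SU| = 27.7 and U on the +x side, so U = (27.70, 0.000). S and P share the same x with |SP| = 36.7 and P on the −y side, so P = (0.000, -36.70). The virtual corner opposite S is at (27.70, -36.70). The tangent condition forces WN to be normal to UN and since A1 is tangent to GP there, WG ⟂ GP, with radius 10.1, so the center W sits 10.1 in from both sides at W = (17.60, -26.60). That places the tangent points at N = (27.70, -26.60) on UN and G = (17.60, -36.70) on GP. Then |SN| = |N − S| = 38.40.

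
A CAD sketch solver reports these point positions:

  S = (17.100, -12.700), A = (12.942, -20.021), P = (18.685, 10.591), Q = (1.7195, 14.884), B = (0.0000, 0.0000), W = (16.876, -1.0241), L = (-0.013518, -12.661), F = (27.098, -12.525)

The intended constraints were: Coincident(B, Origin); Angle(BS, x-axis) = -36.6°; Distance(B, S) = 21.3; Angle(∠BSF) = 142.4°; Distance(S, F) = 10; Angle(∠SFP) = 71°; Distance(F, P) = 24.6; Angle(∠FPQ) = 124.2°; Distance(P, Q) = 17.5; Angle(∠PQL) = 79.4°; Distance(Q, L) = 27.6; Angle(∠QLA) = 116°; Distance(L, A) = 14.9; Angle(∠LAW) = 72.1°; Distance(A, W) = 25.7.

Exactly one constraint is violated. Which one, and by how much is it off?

Distance(A, W) = 25.7 — off by 6.30.

B = (0.00, 0.00) ✓; BS at -36.60° ✓; |BS| = 21.30 ✓; ∠BSF = 142.4° ✓; |SF| = 10.00 ✓; ∠SFP = 71.00° ✓; |FP| = 24.60 ✓; ∠FPQ = 124.2° ✓; |PQ| = 17.50 ✓; ∠PQL = 79.40° ✓; |QL| = 27.60 ✓; ∠QLA = 116.0° ✓; |LA| = 14.90 ✓; ∠LAW = 72.10° ✓; |AW| = 19.40 ✗.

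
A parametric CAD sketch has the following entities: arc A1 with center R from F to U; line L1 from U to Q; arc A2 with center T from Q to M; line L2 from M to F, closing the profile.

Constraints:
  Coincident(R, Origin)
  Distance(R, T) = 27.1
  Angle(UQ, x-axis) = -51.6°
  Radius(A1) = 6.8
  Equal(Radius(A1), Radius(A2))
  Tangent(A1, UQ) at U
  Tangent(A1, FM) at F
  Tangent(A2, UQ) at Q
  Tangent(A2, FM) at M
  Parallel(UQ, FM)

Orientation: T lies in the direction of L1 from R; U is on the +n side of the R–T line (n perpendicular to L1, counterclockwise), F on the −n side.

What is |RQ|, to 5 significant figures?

27.940

The slot axis is L1's direction at -51.6°, so u = (cos -51.6°, sin -51.6°) = (0.62115, -0.78369) and n = (−sin -51.6°, cos -51.6°) = (0.78369, 0.62115). R is at the origin and T lies 27.1 along u from R, so T = 27.1·u = (16.833, -21.238). Tangency of A1 to both parallel lines with radius 6.8 puts U and F at R ± 6.8·n: U = (5.3291, 4.2238), F = (-5.3291, -4.2238). Equal radii place Q and M the same way about T: Q = T + 6.8·n = (22.162, -17.014), M = T − 6.8·n = (11.504, -25.462). Then |RQ| = |Q − R| = 27.940.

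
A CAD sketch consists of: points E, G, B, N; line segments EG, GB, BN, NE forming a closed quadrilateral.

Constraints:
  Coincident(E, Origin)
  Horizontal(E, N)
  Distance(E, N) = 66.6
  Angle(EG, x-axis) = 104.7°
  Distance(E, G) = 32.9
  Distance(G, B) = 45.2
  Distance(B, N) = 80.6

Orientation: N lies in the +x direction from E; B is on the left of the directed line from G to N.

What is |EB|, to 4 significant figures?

69.54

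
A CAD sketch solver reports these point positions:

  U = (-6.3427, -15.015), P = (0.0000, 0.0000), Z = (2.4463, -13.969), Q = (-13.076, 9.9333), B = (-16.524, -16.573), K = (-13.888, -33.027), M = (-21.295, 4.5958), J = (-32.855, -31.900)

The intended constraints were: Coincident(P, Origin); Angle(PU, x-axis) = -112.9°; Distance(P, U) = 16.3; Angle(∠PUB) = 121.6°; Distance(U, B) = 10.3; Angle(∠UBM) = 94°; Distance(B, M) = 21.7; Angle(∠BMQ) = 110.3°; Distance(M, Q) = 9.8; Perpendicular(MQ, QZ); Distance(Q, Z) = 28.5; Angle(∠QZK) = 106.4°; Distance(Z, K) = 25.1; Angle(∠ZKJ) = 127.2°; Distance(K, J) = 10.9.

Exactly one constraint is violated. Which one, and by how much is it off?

Distance(K, J) = 10.9 — off by 8.10.

P = (0.00, 0.00) ✓; PU at -112.9° ✓; |PU| = 16.30 ✓; ∠PUB = 121.6° ✓; |UB| = 10.30 ✓; ∠UBM = 94.00° ✓; |BM| = 21.70 ✓; ∠BMQ = 110.3° ✓; |MQ| = 9.800 ✓; ∠(MQ, QZ) = 90.00° ✓; |QZ| = 28.50 ✓; ∠QZK = 106.4° ✓; |ZK| = 25.10 ✓; ∠ZKJ = 127.2° ✓; |KJ| = 19.00 ✗.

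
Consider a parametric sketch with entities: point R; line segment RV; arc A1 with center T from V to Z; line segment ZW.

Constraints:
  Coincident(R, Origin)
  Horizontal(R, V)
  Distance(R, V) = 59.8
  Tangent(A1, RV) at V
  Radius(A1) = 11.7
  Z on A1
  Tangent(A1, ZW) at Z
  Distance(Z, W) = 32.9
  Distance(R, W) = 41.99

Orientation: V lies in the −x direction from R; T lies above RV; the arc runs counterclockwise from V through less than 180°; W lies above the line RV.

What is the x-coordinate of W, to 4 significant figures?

-29.81

Checks: |TZ| = 11.70 ✓; ∠(TZ, ZW) = 90.00° ✓; |ZW| = 32.90 ✓; |RW| = 41.99 ✓.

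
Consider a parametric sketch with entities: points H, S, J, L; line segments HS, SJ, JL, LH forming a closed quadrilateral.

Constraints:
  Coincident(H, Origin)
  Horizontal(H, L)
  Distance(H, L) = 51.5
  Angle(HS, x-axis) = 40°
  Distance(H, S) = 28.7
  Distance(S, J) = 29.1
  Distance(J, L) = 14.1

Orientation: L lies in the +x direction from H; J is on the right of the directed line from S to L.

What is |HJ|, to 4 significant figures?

38.91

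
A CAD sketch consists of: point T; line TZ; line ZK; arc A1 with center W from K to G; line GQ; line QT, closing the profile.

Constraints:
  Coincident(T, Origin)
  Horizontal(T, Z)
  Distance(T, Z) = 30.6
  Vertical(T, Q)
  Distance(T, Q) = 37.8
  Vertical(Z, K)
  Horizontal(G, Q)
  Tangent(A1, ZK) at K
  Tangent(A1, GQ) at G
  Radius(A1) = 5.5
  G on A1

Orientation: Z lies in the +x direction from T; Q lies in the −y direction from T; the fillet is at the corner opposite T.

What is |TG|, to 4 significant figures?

45.37

The virtual corner opposite T is at (30.60, -37.80). Tangency of A1 to ZK means the radius WK is perpendicular to ZK and since A1 is tangent to GQ there, WG ⟂ GQ, with radius 5.5, so the center W sits 5.5 in from both sides at W = (25.10, -32.30). That places the tangent points at K = (30.60, -32.30) on ZK and G = (25.10, -37.80) on GQ. Then |TG| = |G − T| = 45.37.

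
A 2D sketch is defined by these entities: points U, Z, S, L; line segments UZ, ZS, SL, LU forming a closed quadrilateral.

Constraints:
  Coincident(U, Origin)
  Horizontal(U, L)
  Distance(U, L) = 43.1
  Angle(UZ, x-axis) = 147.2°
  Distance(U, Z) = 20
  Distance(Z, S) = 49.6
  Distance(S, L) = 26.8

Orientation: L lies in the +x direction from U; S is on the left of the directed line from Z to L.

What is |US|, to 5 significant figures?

39.184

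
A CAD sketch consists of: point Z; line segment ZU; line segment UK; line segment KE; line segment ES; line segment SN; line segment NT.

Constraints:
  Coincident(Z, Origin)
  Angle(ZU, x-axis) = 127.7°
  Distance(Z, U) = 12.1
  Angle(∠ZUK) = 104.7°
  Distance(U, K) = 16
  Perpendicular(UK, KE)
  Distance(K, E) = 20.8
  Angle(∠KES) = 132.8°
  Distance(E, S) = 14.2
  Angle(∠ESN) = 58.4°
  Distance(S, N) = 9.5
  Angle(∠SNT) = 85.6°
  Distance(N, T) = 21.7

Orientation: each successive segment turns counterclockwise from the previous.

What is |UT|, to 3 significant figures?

31.4

Z is at the origin; ZU runs at 127.7° with length 12.1, so U = (-7.40, 9.57). ∠ZUK = 104.7° gives UK at -157° from the x-axis; with |UK| = 16.0, K = (-22.1, 3.32). UK is perpendicular to KE, so KE runs at -67.0°; with |KE| = 20.8, E = (-14.0, -15.8). ∠KES = 132.8° gives ES at -19.8° from the x-axis; with |ES| = 14.2, S = (-0.640, -20.6). ∠ESN = 58.4° gives SN at 102° from the x-axis; with |SN| = 9.5, N = (-2.58, -11.3). ∠SNT = 85.6° gives NT at -164° from the x-axis; with |NT| = 21.7, T = (-23.4, -17.4). Then |UT| = |T − U| = 31.4.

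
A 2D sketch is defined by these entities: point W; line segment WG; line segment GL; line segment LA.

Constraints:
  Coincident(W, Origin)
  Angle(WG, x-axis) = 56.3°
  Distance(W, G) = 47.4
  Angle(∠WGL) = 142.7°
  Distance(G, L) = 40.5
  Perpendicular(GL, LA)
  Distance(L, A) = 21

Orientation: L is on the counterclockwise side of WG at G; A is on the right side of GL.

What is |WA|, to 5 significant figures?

92.674

W is at the origin; WG runs at 56.3° with length 47.4, so G = 47.4·(cos 56.3°, sin 56.3°) = (26.300, 39.435). ∠WGL = 142.7°, so GL runs at 56.3° + (180° − 142.7°) = 93.600° from the x-axis; with |GL| = 40.5, L = G + 40.5·(cos 93.600°, sin 93.600°) = (23.757, 79.855). GL ⟂ LA; with |LA| = 21.0 on the right of GL, A = L + 21.0·(0.99803, 0.062791) = (44.715, 81.173). Then |WA| = |A − W| = 92.674.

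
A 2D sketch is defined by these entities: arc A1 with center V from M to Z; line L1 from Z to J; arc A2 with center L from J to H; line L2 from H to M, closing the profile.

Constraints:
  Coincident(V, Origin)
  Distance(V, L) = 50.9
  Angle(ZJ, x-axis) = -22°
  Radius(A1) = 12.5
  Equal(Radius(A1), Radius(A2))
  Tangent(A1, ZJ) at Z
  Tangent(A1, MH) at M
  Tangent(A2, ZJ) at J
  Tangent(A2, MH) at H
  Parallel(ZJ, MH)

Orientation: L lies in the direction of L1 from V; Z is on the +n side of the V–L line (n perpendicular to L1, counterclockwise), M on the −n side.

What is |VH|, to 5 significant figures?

52.412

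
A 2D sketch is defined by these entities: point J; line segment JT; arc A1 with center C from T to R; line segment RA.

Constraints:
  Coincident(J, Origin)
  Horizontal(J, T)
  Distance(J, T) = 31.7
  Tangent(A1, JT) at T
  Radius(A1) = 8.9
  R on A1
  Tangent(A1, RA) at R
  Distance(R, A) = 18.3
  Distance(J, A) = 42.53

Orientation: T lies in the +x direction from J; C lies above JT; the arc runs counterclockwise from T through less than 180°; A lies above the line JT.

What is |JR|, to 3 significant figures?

41.7

J is at the origin; JT is horizontal with |JT| = 31.7 and T on the +x side, so T = (31.7, 0.00). Since A1 is tangent to JT there, CT ⟂ JT, so C = T + (0, 8.9) = (31.7, 8.90). Since CR ⟂ RA (tangency), |CA| = √(8.9² + 18.3²) = 20.3 regardless of where R sits on A1. So A lies on both circle(J, 42.53) and circle(C, 20.3); the above-JT intersection is A = (30.9, 29.2). R is the foot of the tangent from A: R = (39.5, 13.1).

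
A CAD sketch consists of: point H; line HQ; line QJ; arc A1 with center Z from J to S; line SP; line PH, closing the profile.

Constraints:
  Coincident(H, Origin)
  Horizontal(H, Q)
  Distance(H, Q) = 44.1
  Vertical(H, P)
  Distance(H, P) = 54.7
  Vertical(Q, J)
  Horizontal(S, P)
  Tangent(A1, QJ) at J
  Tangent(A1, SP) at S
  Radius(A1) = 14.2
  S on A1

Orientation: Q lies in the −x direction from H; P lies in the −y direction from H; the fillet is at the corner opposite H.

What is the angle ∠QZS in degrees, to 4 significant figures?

160.7°

H is at the origin; HQ is horizontal with |HQ| = 44.1 and Q on the −x side, so Q = (-44.10, 0.000). HP is vertical with |HP| = 54.7 and P on the −y side, so P = (0.000, -54.70). The virtual corner opposite H is at (-44.10, -54.70). Tangency of A1 to QJ means the radius ZJ is perpendicular to QJ and A1 meets SP tangentially, so ZS is at right angles to SP, with radius 14.2, so the center Z sits 14.2 in from both sides at Z = (-29.90, -40.50). That places the tangent points at J = (-44.10, -40.50) on QJ and S = (-29.90, -54.70) on SP. Then cos ∠QZS = ZQ·ZS / (|ZQ||ZS|), giving 160.7°.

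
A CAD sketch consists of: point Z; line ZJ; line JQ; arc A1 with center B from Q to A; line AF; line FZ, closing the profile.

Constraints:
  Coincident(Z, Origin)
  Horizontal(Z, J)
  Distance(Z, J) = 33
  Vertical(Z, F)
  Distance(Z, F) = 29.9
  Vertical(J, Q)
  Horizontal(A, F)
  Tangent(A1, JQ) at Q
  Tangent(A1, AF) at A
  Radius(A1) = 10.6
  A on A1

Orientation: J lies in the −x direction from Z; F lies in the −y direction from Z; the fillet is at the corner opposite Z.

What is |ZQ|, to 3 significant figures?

38.2

Z is at the origin; Z and J share the same y with |ZJ| = 33.0 and J on the −x side, so J = (-33.0, 0.00). ZF is vertical with |ZF| = 29.9 and F on the −y side, so F = (0.00, -29.9). The virtual corner opposite Z is at (-33.0, -29.9). Since A1 is tangent to JQ there, BQ ⟂ JQ and since A1 is tangent to AF there, BA ⟂ AF, with radius 10.6, so the center B sits 10.6 in from both sides at B = (-22.4, -19.3). That places the tangent points at Q = (-33.0, -19.3) on JQ and A = (-22.4, -29.9) on AF. Then |ZQ| = |Q − Z| = 38.2.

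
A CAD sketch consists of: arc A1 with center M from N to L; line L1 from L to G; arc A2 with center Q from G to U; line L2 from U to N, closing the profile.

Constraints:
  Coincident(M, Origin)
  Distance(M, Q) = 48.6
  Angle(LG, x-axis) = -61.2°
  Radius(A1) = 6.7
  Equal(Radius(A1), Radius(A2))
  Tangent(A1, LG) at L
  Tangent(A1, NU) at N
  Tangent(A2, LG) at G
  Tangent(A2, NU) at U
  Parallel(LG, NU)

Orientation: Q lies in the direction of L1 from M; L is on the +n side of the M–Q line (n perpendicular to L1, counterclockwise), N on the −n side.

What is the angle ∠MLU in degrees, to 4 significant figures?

74.59°

The slot axis is L1's direction at -61.2°, so u = (cos -61.2°, sin -61.2°) = (0.4818, -0.8763) and n = (−sin -61.2°, cos -61.2°) = (0.8763, 0.4818). M is at the origin and Q lies 48.6 along u from M, so Q = 48.6·u = (23.41, -42.59). Tangency of A1 to both parallel lines with radius 6.7 puts L and N at M ± 6.7·n: L = (5.871, 3.228), N = (-5.871, -3.228). Equal radii place G and U the same way about Q: G = Q + 6.7·n = (29.28, -39.36), U = Q − 6.7·n = (17.54, -45.82). Then cos ∠MLU = LM·LU / (|LM||LU|), giving 74.59°.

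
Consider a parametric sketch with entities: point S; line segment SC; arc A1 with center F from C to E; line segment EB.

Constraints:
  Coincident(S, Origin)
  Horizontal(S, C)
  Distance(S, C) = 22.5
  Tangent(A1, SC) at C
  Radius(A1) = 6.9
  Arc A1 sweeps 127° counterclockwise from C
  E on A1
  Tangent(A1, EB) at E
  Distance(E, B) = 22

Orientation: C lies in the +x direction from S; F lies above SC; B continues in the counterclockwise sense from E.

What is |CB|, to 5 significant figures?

29.648

On A1, C sits at bearing -90° from F; a 127° counterclockwise sweep puts E at bearing 37°, so E = F + 6.9·(cos 37°, sin 37°) = (28.011, 11.053). The tangent condition forces FE to be normal to EB, so EB runs along (−sin 37°, cos 37°); with |EB| = 22.0, B = (14.771, 28.623). Then |CB| = |B − C| = 29.648.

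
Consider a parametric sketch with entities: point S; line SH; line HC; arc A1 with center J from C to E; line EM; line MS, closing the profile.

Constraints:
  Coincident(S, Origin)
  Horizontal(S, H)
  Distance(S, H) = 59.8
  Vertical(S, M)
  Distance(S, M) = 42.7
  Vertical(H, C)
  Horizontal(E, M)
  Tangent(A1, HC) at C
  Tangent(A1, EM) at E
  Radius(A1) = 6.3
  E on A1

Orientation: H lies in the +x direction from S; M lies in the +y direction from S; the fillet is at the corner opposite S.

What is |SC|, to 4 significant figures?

70.01

The virtual corner opposite S is at (59.80, 42.70). Since A1 is tangent to HC there, JC ⟂ HC and A1 meets EM tangentially, so JE is at right angles to EM, with radius 6.3, so the center J sits 6.3 in from both sides at J = (53.50, 36.40). That places the tangent points at C = (59.80, 36.40) on HC and E = (53.50, 42.70) on EM. Then |SC| = |C − S| = 70.01.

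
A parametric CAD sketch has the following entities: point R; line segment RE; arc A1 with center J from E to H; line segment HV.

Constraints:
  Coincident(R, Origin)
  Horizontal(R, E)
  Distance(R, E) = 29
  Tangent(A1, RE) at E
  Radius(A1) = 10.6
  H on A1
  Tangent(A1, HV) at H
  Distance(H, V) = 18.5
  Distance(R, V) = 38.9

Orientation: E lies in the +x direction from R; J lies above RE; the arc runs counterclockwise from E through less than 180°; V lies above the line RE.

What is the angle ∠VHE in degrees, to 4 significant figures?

112.3°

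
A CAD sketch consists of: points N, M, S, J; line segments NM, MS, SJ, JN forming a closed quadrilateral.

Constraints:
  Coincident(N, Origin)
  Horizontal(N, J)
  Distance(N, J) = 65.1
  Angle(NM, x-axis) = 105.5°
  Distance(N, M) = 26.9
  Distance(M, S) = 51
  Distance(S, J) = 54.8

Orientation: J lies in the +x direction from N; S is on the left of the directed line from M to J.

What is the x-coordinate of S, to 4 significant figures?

38.76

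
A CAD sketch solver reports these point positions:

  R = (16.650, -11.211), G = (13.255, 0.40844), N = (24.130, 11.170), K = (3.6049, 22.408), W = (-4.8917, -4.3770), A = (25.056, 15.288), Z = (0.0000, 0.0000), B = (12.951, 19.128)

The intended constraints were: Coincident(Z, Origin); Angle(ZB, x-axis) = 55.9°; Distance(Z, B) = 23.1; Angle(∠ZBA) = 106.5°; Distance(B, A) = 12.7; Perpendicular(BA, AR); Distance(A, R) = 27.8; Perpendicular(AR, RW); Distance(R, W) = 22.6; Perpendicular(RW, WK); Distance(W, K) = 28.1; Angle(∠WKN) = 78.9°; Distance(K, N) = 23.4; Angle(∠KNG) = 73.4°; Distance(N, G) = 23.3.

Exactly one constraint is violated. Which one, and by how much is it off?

Distance(N, G) = 23.3 — off by 8.00.

Z = (0.00, 0.00) ✓; ZB at 55.90° ✓; |ZB| = 23.10 ✓; ∠ZBA = 106.5° ✓; |BA| = 12.70 ✓; ∠(BA, AR) = 90.00° ✓; |AR| = 27.80 ✓; ∠(AR, RW) = 90.00° ✓; |RW| = 22.60 ✓; ∠(RW, WK) = 90.00° ✓; |WK| = 28.10 ✓; ∠WKN = 78.90° ✓; |KN| = 23.40 ✓; ∠KNG = 73.40° ✓; |NG| = 15.30 ✗.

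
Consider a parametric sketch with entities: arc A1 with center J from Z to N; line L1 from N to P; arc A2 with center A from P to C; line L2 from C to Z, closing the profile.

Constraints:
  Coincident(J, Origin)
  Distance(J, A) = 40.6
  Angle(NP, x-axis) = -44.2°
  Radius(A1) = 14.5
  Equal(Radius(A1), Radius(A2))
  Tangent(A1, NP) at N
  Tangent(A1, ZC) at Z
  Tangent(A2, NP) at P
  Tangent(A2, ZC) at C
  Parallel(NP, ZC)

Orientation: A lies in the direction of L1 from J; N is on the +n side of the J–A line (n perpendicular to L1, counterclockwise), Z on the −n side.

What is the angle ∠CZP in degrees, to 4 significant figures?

35.54°

The slot axis is L1's direction at -44.2°, so u = (cos -44.2°, sin -44.2°) = (0.7169, -0.6972) and n = (−sin -44.2°, cos -44.2°) = (0.6972, 0.7169). J is at the origin and A lies 40.6 along u from J, so A = 40.6·u = (29.11, -28.30). Tangency of A1 to both parallel lines with radius 14.5 puts N and Z at J ± 14.5·n: N = (10.11, 10.40), Z = (-10.11, -10.40). Equal radii place P and C the same way about A: P = A + 14.5·n = (39.22, -17.91), C = A − 14.5·n = (19.00, -38.70). Then cos ∠CZP = ZC·ZP / (|ZC||ZP|), giving 35.54°.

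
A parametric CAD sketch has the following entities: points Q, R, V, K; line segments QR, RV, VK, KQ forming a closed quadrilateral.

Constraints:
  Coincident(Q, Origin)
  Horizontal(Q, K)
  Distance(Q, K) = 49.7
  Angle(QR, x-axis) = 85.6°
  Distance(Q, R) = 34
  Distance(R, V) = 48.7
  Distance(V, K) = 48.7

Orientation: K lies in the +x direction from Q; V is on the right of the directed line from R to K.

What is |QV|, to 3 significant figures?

15.2

Q is at the origin; QK is horizontal with |QK| = 49.7 and K in +x, so K = (49.7, 0). QR runs at 85.6° with |QR| = 34.0, so R = (2.61, 33.9). V is determined by |RV| = 48.7 and |VK| = 48.7 together: it lies at the intersection of circle(R, 48.7) and circle(K, 48.7). With |RK| = 58.0, the foot of the radical line on RK is 29.0 from R and the perpendicular offset is √(48.7² − 29.0²) = 39.1. Taking the right-of-RK solution: V = (3.30, -14.8).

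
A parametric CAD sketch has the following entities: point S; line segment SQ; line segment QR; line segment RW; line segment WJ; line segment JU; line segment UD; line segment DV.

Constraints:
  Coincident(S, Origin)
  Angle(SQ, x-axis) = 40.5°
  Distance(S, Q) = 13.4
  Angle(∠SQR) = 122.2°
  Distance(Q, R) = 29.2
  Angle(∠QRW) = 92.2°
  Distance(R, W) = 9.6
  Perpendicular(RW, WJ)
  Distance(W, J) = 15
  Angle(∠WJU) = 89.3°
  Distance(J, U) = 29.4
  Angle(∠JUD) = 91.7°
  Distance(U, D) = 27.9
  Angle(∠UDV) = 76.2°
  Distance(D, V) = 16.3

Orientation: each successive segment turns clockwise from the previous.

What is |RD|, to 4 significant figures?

24.23

S is at the origin; SQ runs at 40.5° with length 13.4, so Q = (10.19, 8.703). ∠SQR = 122.2° gives QR at -17.30° from the x-axis; with |QR| = 29.2, R = (38.07, 0.01926). ∠QRW = 92.2° gives RW at -105.1° from the x-axis; with |RW| = 9.6, W = (35.57, -9.249). The perpendicularity gives WJ at right angles to RW, so WJ runs at 164.9°; with |WJ| = 15.0, J = (21.09, -5.342). ∠WJU = 89.3° gives JU at 74.20° from the x-axis; with |JU| = 29.4, U = (29.09, 22.95). ∠JUD = 91.7° gives UD at -14.10° from the x-axis; with |UD| = 27.9, D = (56.15, 16.15). Then |RD| = |D − R| = 24.23.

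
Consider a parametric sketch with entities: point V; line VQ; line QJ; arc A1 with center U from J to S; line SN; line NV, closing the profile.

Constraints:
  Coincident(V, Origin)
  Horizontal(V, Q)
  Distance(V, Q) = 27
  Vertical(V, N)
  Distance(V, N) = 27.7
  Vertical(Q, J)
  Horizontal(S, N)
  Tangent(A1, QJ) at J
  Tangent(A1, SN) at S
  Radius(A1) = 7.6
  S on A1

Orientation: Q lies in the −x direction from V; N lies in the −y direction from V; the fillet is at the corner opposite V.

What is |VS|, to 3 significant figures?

33.8

V is at the origin; V and Q share the same y with |VQ| = 27.0 and Q on the −x side, so Q = (-27.0, 0.00). VN is vertical with |VN| = 27.7 and N on the −y side, so N = (0.00, -27.7). The virtual corner opposite V is at (-27.0, -27.7). Tangency of A1 to QJ means the radius UJ is perpendicular to QJ and the tangent condition forces US to be normal to SN, with radius 7.6, so the center U sits 7.6 in from both sides at U = (-19.4, -20.1). That places the tangent points at J = (-27.0, -20.1) on QJ and S = (-19.4, -27.7) on SN. Then |VS| = |S − V| = 33.8.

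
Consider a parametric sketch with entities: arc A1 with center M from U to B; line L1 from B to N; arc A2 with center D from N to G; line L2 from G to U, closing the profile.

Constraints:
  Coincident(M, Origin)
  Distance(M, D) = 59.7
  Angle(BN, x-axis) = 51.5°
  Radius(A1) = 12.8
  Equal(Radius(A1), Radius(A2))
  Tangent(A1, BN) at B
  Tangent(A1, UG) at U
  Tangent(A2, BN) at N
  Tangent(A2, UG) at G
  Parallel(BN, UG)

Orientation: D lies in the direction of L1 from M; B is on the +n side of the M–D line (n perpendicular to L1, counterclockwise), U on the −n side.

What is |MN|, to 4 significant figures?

61.06

Tangency of A1 to both parallel lines with radius 12.8 puts B and U at M ± 12.8·n: B = (-10.02, 7.968), U = (10.02, -7.968). Equal radii place N and G the same way about D: N = D + 12.8·n = (27.15, 54.69), G = D − 12.8·n = (47.18, 38.75). Then |MN| = |N − M| = 61.06.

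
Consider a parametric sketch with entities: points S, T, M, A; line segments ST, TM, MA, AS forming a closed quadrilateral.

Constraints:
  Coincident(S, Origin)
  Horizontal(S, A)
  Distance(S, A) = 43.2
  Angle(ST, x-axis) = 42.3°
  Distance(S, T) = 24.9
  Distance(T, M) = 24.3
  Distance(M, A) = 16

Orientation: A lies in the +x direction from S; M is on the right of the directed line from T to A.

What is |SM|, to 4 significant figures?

28.71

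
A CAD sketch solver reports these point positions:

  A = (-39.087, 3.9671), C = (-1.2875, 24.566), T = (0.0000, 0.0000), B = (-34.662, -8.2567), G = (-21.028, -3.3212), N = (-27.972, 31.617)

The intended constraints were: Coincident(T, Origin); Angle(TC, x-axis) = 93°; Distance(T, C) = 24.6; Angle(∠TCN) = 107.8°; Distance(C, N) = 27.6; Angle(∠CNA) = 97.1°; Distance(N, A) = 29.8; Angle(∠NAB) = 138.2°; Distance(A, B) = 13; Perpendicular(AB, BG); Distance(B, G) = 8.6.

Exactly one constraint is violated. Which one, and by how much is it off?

Distance(B, G) = 8.6 — off by 5.90.

T = (0.00, 0.00) ✓; TC at 93.00° ✓; |TC| = 24.60 ✓; ∠TCN = 107.8° ✓; |CN| = 27.60 ✓; ∠CNA = 97.10° ✓; |NA| = 29.80 ✓; ∠NAB = 138.2° ✓; |AB| = 13.00 ✓; ∠(AB, BG) = 90.00° ✓; |BG| = 14.50 ✗.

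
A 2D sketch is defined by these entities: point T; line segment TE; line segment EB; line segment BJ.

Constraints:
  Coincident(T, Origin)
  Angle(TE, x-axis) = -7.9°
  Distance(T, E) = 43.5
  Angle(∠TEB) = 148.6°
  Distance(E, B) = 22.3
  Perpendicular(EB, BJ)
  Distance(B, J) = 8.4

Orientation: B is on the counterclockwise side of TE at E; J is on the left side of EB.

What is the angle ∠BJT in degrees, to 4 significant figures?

103.5°

T is at the origin; TE runs at -7.9° with length 43.5, so E = 43.5·(cos -7.9°, sin -7.9°) = (43.09, -5.979). ∠TEB = 148.6°, so EB runs at -7.9° + (180° − 148.6°) = 23.50° from the x-axis; with |EB| = 22.3, B = E + 22.3·(cos 23.50°, sin 23.50°) = (63.54, 2.913). EB is perpendicular to BJ; with |BJ| = 8.4 on the left of EB, J = B + 8.4·(-0.3987, 0.9171) = (60.19, 10.62). Then cos ∠BJT = JB·JT / (|JB||JT|), giving 103.5°.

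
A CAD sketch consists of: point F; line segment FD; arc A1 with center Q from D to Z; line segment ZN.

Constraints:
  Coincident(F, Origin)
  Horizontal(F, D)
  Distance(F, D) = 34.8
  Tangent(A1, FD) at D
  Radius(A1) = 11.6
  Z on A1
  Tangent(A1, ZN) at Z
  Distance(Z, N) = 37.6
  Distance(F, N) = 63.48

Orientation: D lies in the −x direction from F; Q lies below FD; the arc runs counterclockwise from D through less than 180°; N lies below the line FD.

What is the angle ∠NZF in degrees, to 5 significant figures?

94.577°

F is at the origin; F and D share the same y with |FD| = 34.8 and D on the −x side, so D = (-34.800, 0.0000). Tangency of A1 to FD means the radius QD is perpendicular to FD, so Q = D + (0, -11.6) = (-34.800, -11.600). Since QZ ⟂ ZN (tangency), |QN| = √(11.6² + 37.6²) = 39.349 regardless of where Z sits on A1. So N lies on both circle(F, 63.48) and circle(Q, 39.349); the below-FD intersection is N = (-38.047, -50.814). Z is the foot of the tangent from N: Z = (-46.129, -14.093).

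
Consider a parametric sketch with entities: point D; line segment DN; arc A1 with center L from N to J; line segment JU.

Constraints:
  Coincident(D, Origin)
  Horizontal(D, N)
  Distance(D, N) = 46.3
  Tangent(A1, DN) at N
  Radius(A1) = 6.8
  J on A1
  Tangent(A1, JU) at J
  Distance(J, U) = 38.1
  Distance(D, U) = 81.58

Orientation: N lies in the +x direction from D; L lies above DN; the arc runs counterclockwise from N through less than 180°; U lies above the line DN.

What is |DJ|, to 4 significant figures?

51.84

D is at the origin; D and N share the same y with |DN| = 46.3 and N on the +x side, so N = (46.30, 0.000). Tangency of A1 to DN means the radius LN is perpendicular to DN, so L = N + (0, 6.8) = (46.30, 6.800). Since LJ ⟂ JU (tangency), |LU| = √(6.8² + 38.1²) = 38.70 regardless of where J sits on A1. So U lies on both circle(D, 81.58) and circle(L, 38.70); the above-DN intersection is U = (74.45, 33.37). J is the foot of the tangent from U: J = (51.76, 2.752).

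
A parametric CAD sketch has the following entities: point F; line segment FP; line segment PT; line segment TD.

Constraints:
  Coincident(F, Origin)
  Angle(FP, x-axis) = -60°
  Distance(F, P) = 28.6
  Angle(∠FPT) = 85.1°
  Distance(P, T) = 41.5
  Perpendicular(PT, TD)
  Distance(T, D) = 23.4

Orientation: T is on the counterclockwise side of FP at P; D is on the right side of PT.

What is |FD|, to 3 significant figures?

65.0

∠FPT = 85.1°, so PT runs at -60.0° + (180° − 85.1°) = 34.9° from the x-axis; with |PT| = 41.5, T = P + 41.5·(cos 34.9°, sin 34.9°) = (48.3, -1.02). PT is perpendicular to TD; with |TD| = 23.4 on the right of PT, D = T + 23.4·(0.572, -0.820) = (61.7, -20.2). Then |FD| = |D − F| = 65.0.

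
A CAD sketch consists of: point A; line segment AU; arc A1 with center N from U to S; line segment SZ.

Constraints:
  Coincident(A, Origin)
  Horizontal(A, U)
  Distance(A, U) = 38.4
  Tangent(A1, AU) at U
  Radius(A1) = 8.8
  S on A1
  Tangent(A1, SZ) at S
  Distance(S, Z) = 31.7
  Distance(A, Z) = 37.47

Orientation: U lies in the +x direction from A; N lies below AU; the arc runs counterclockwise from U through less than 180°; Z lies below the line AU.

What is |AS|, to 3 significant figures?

30.9

Checks: |NS| = 8.800 ✓; ∠(NS, SZ) = 90.00° ✓; |SZ| = 31.70 ✓; |AZ| = 37.47 ✓.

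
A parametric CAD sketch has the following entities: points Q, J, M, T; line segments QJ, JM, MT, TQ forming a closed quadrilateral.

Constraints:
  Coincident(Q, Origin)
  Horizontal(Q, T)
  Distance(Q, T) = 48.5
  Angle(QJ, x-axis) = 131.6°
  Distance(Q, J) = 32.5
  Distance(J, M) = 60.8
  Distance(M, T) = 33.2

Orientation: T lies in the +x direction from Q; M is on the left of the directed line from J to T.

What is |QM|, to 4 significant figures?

50.10

Checks: |JM| = 60.80 ✓; |MT| = 33.20 ✓.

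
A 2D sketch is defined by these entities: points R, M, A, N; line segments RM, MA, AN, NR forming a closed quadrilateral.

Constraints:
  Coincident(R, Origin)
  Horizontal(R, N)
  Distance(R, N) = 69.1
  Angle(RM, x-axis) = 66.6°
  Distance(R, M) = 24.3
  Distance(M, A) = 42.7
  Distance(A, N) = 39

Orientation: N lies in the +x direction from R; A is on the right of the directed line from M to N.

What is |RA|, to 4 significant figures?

35.36

R is at the origin; RN is horizontal with |RN| = 69.1 and N in +x, so N = (69.1, 0). RM runs at 66.6° with |RM| = 24.3, so M = (9.651, 22.30). A is determined by |MA| = 42.7 and |AN| = 39.0 together: it lies at the intersection of circle(M, 42.7) and circle(N, 39.0). With |MN| = 63.49, the foot of the radical line on MN is 34.13 from M and the perpendicular offset is √(42.7² − 34.13²) = 25.66. Taking the right-of-MN solution: A = (32.59, -13.71).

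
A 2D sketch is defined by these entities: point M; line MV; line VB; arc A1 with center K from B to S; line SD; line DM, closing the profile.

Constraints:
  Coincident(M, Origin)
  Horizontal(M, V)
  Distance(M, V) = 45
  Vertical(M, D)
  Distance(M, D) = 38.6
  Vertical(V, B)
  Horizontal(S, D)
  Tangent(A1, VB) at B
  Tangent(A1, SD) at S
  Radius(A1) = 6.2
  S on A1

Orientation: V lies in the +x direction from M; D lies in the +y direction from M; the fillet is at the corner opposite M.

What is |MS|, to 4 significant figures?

54.73

M is at the origin; MV is horizontal with |MV| = 45.0 and V on the +x side, so V = (45.00, 0.000). M and D share the same x with |MD| = 38.6 and D on the +y side, so D = (0.000, 38.60). The virtual corner opposite M is at (45.00, 38.60). The tangent condition forces KB to be normal to VB and tangency of A1 to SD means the radius KS is perpendicular to SD, with radius 6.2, so the center K sits 6.2 in from both sides at K = (38.80, 32.40). That places the tangent points at B = (45.00, 32.40) on VB and S = (38.80, 38.60) on SD. Then |MS| = |S − M| = 54.73.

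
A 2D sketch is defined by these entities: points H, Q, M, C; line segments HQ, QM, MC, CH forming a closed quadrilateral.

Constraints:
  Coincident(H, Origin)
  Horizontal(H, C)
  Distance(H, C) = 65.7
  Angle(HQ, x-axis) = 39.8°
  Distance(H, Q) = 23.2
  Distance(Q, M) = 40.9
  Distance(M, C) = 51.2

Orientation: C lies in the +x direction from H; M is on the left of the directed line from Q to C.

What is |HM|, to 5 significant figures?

63.850

H is at the origin; H and C share the same y with |HC| = 65.7 and C in +x, so C = (65.7, 0). HQ runs at 39.8° with |HQ| = 23.2, so Q = (17.824, 14.851). M is determined by |QM| = 40.9 and |MC| = 51.2 together: it lies at the intersection of circle(Q, 40.9) and circle(C, 51.2). With |QC| = 50.126, the foot of the radical line on QC is 15.601 from Q and the perpendicular offset is √(40.9² − 15.601²) = 37.808. Taking the left-of-QC solution: M = (43.926, 46.339).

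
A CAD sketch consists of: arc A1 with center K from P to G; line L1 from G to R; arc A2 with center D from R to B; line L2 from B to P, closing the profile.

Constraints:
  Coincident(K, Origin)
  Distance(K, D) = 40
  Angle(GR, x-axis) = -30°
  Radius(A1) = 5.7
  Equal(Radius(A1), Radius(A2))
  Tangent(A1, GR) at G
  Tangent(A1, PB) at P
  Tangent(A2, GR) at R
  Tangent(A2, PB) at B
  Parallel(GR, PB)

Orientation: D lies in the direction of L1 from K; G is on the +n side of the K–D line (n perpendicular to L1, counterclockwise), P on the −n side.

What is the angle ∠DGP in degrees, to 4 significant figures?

81.89°

K is at the origin and D lies 40.0 along u from K, so D = 40.0·u = (34.64, -20.00). Tangency of A1 to both parallel lines with radius 5.7 puts G and P at K ± 5.7·n: G = (2.850, 4.936), P = (-2.850, -4.936). Then cos ∠DGP = GD·GP / (|GD||GP|), giving 81.89°.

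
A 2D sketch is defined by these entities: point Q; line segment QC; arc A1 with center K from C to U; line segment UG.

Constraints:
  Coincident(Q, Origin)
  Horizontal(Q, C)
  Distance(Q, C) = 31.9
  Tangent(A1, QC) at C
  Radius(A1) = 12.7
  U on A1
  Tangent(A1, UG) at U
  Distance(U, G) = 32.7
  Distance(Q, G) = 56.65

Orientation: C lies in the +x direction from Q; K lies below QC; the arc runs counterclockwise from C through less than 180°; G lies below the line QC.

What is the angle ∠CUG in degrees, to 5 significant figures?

125.55°

Checks: |KU| = 12.70 ✓; ∠(KU, UG) = 90.00° ✓; |UG| = 32.70 ✓; |QG| = 56.65 ✓.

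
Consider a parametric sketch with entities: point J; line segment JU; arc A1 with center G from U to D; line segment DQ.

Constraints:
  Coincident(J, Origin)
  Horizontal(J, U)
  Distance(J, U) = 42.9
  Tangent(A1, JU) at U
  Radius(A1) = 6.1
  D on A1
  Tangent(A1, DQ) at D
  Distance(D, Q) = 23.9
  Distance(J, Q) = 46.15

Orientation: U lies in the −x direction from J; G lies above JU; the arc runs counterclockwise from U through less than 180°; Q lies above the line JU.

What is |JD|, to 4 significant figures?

37.26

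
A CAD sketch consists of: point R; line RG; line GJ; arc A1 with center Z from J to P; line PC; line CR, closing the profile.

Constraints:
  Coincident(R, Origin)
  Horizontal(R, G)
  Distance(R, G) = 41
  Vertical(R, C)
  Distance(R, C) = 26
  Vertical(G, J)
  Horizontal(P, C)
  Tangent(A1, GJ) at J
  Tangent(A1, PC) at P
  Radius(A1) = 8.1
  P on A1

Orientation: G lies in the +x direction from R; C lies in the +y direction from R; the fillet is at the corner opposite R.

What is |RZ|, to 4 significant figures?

37.45

R is at the origin; R and G share the same y with |RG| = 41.0 and G on the +x side, so G = (41.00, 0.000). RC is vertical with |RC| = 26.0 and C on the +y side, so C = (0.000, 26.00). The virtual corner opposite R is at (41.00, 26.00). A1 meets GJ tangentially, so ZJ is at right angles to GJ and A1 meets PC tangentially, so ZP is at right angles to PC, with radius 8.1, so the center Z sits 8.1 in from both sides at Z = (32.90, 17.90). Then |RZ| = |Z − R| = 37.45.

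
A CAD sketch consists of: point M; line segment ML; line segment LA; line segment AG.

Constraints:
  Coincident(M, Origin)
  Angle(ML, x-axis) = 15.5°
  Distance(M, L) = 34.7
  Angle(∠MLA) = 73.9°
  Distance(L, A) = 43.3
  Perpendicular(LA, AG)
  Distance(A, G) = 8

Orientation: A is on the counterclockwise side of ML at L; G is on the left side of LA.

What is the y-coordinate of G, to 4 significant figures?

41.96

∠MLA = 73.9°, so LA runs at 15.5° + (180° − 73.9°) = 121.6° from the x-axis; with |LA| = 43.3, A = L + 43.3·(cos 121.6°, sin 121.6°) = (10.75, 46.15). The perpendicularity gives AG at right angles to LA; with |AG| = 8.0 on the left of LA, G = A + 8.0·(-0.8517, -0.5240) = (3.936, 41.96). So G.y = 41.96.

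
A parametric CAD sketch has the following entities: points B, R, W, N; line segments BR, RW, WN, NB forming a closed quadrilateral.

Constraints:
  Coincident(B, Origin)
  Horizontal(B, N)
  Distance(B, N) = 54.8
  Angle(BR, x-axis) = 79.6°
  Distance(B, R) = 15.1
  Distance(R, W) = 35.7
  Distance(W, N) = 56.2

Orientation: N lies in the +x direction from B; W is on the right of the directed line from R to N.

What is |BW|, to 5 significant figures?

21.011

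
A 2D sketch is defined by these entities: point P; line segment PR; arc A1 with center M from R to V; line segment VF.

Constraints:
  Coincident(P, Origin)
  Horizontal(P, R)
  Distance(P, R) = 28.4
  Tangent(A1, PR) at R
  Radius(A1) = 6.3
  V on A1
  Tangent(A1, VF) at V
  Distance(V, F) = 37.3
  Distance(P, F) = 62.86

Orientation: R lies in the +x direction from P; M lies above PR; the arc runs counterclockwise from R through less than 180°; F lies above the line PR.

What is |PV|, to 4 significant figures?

34.16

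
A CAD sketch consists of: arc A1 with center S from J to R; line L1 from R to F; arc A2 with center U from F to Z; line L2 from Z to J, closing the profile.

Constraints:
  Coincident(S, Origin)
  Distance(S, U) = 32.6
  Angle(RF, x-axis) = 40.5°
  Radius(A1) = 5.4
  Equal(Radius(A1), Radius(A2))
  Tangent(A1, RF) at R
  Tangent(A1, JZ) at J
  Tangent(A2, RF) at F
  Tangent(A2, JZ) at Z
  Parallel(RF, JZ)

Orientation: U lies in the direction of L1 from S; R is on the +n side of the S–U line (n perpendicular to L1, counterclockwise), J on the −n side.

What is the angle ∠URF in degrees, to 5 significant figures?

9.4053°

The slot axis is L1's direction at 40.5°, so u = (cos 40.5°, sin 40.5°) = (0.76041, 0.64945) and n = (−sin 40.5°, cos 40.5°) = (-0.64945, 0.76041). S is at the origin and U lies 32.6 along u from S, so U = 32.6·u = (24.789, 21.172). Tangency of A1 to both parallel lines with radius 5.4 puts R and J at S ± 5.4·n: R = (-3.5070, 4.1062), J = (3.5070, -4.1062). Equal radii place F and Z the same way about U: F = U + 5.4·n = (21.282, 25.278), Z = U − 5.4·n = (28.296, 17.066). Then cos ∠URF = RU·RF / (|RU||RF|), giving 9.4053°.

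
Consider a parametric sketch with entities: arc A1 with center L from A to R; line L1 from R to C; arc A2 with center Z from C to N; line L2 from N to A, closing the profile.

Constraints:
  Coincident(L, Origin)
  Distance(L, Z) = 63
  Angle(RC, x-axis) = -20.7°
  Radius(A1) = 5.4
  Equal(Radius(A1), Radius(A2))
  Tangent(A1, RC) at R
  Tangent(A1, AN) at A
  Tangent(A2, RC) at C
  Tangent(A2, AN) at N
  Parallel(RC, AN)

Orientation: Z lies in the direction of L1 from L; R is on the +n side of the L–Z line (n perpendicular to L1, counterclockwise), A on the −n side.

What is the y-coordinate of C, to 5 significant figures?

-17.218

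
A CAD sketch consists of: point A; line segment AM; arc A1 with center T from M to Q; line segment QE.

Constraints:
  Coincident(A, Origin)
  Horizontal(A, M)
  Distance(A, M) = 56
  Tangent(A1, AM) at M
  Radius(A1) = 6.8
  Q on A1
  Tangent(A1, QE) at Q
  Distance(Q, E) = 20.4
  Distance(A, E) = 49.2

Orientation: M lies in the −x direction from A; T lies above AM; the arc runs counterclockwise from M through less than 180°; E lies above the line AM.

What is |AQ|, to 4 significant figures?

49.78

A is at the origin; AM is horizontal with |AM| = 56.0 and M on the −x side, so M = (-56.00, 0.000). The tangent condition forces TM to be normal to AM, so T = M + (0, 6.8) = (-56.00, 6.800). Since TQ ⟂ QE (tangency), |TE| = √(6.8² + 20.4²) = 21.50 regardless of where Q sits on A1. So E lies on both circle(A, 49.2) and circle(T, 21.50); the above-AM intersection is E = (-42.99, 23.92). Q is the foot of the tangent from E: Q = (-49.56, 4.610).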